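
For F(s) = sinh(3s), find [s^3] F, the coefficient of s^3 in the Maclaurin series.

9/2

[s^0] = 0;  [s^1] = 3;  [s^2] = 0;  [s^3] = 9/2.
So c_3 = F′′′(0)/3! = 9/2.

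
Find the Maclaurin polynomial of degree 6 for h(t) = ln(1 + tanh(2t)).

-64*t^6/45 + 4*t^4/3 - 2*t^2 + 2*t

Substitute the inner expansion into the outer series and collect powers.
h(0) = 0
h′(0) = 2
h′′(0) = -4
h′′′(0) = 0
h^(4)(0) = 32
h^(5)(0) = 0
h^(6)(0) = -1024
The Taylor polynomial is Σ h^(k)(0)/k! · t^k.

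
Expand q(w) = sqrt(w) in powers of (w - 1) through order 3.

[(w - 1)^0] = 1;  [(w - 1)^1] = 1/2;  [(w - 1)^2] = -1/8;  [(w - 1)^3] = 1/16.

(w - 1)^3/16 - (w - 1)^2/8 + (w - 1)/2 + 1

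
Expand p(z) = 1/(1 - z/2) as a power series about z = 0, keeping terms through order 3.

Compute the successive derivatives at the expansion point and divide by k!.
p(0) = 1
p′(0) = 1/2
p′′(0) = 1/2
p′′′(0) = 3/4
Then c_k = p^(k)(0)/k! gives each Taylor coefficient.

z^3/8 + z^2/4 + z/2 + 1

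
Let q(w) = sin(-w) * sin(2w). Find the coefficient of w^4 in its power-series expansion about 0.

5/3

Expand each factor separately, then convolve coefficients.
So c_4 = q^(4)(0)/4! = 5/3.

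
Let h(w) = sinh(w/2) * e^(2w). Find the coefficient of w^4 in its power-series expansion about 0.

Multiply the two series term by term and collect like powers.
h(0) = 0
h′(0) = 1/2
h′′(0) = 2
h′′′(0) = 49/8
h^(4)(0) = 17
So c_4 = h^(4)(0)/4! = 17/24.

17/24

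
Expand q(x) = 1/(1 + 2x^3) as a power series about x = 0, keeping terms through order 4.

1 - 2*x^3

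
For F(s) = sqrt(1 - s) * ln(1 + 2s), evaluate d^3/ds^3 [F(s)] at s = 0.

41/2

Multiply the two series term by term and collect like powers.
From the series, [s^3] F = 41/12; multiply by 3! = 6 to get 41/2.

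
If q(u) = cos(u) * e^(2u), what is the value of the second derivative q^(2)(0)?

3

Write out both Maclaurin series and multiply, keeping only the needed powers.
The coefficient of u^2 in the expansion is 3/2, so q′′(0) = 2! * (3/2) = 3.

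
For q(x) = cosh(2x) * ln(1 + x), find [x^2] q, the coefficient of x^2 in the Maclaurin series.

-1/2

Write out both Maclaurin series and multiply, keeping only the needed powers.
q(0) = 0
q′(0) = 1
q′′(0) = -1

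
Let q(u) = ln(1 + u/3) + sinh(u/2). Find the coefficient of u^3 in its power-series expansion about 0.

Combine the two series term by term.
So c_3 = q′′′(0)/3! = 43/1296.

43/1296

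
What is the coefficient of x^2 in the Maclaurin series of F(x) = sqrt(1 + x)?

F(0) = 1
F′(0) = 1/2
F′′(0) = -1/4
The Taylor polynomial is Σ F^(k)(0)/k! · x^k.

-1/8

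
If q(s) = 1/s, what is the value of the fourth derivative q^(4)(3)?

From the series, [(s - 3)^4] q = 1/243; multiply by 4! = 24 to get 8/81.

8/81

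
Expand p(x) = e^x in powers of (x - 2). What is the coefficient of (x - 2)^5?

Compute the successive derivatives at the expansion point and divide by k!.
p(2) = e^(2)
p′(2) = e^(2)
p′′(2) = e^(2)
p′′′(2) = e^(2)
p^(4)(2) = e^(2)
p^(5)(2) = e^(2)
So c_5 = p^(5)(2)/5! = e^(2)/120.

e^(2)/120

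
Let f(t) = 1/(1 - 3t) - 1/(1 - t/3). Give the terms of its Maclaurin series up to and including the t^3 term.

Combine the two series term by term.
f(0) = 0
f′(0) = 8/3
f′′(0) = 160/9
f′′′(0) = 1456/9

728*t^3/27 + 80*t^2/9 + 8*t/3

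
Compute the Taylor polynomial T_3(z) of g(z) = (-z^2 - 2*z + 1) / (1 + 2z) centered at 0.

-14*z^3 + 7*z^2 - 4*z + 1

Distribute the polynomial across the series and collect like powers.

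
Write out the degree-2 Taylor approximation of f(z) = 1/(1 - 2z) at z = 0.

4*z^2 + 2*z + 1

f(0) = 1
f′(0) = 2
f′′(0) = 8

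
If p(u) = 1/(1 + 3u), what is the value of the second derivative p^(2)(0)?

From the series, [u^2] p = 9; multiply by 2! = 2 to get 18.

18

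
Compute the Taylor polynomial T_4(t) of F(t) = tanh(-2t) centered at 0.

[t^0] = 0;  [t^1] = -2;  [t^2] = 0;  [t^3] = 8/3;  [t^4] = 0.

8*t^3/3 - 2*t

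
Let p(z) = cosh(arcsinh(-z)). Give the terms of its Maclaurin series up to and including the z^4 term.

-z^4/8 + z^2/2 + 1

Compose series: expand the inner function first, then feed it into the outer expansion.
p(0) = 1
p′(0) = 0
p′′(0) = 1
p′′′(0) = 0
p^(4)(0) = -3
Dividing each by k! gives the coefficients c_0, ..., c_4.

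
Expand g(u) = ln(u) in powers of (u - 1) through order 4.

g(1) = 0
g′(1) = 1
g′′(1) = -1
g′′′(1) = 2
g^(4)(1) = -6

-(u - 1)^4/4 + (u - 1)^3/3 - (u - 1)^2/2 + (u - 1)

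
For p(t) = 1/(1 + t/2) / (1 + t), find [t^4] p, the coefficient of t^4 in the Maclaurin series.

Expand each factor separately, then convolve coefficients.
p(0) = 1
p′(0) = -3/2
p′′(0) = 7/2
p′′′(0) = -45/4
p^(4)(0) = 93/2

31/16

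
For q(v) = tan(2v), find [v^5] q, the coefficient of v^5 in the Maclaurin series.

Use the known series and substitute for the argument.
[v^0] = 0;  [v^1] = 2;  [v^2] = 0;  [v^3] = 8/3;  [v^4] = 0;  [v^5] = 64/15.
So c_5 = q^(5)(0)/5! = 64/15.

64/15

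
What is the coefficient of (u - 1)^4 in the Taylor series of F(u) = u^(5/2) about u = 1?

-5/128

Differentiate repeatedly and evaluate at the center.
F(1) = 1
F′(1) = 5/2
F′′(1) = 15/4
F′′′(1) = 15/8
F^(4)(1) = -15/16
So c_4 = F^(4)(1)/4! = -5/128.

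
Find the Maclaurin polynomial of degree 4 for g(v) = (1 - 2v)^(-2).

80*v^4 + 32*v^3 + 12*v^2 + 4*v + 1

g(0) = 1
g′(0) = 4
g′′(0) = 24
g′′′(0) = 192
g^(4)(0) = 1920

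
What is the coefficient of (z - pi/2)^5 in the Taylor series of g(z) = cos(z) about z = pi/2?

Apply the Taylor formula c_k = f^(k)(a)/k!.
So c_5 = g^(5)(pi/2)/5! = -1/120.

-1/120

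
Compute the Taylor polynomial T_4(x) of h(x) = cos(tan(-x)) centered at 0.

-7*x^4/24 - x^2/2 + 1

Substitute the inner expansion into the outer series and collect powers.
[x^0] = 1;  [x^1] = 0;  [x^2] = -1/2;  [x^3] = 0;  [x^4] = -7/24.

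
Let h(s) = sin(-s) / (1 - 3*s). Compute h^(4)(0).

Multiply the numerator's expansion by the denominator's geometric series.
From the series, [s^4] h = -53/2; multiply by 4! = 24 to get -636.

-636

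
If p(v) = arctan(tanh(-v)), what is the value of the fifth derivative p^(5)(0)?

Let u equal the inner series; expand the outer function in u and truncate.
The coefficient of v^5 in the expansion is -2/3, so p^(5)(0) = 5! * (-2/3) = -80.

-80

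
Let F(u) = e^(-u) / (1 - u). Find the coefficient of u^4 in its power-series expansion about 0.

3/8

Expand each factor separately, then convolve coefficients.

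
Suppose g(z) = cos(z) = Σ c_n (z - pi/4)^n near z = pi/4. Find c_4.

sqrt(2)/48

g(pi/4) = sqrt(2)/2
g′(pi/4) = -sqrt(2)/2
g′′(pi/4) = -sqrt(2)/2
g′′′(pi/4) = sqrt(2)/2
g^(4)(pi/4) = sqrt(2)/2
So c_4 = g^(4)(pi/4)/4! = sqrt(2)/48.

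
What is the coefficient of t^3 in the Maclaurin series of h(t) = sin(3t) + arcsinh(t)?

-14/3

Add the two expansions coefficient-wise.
h(0) = 0
h′(0) = 4
h′′(0) = 0
h′′′(0) = -28
So c_3 = h′′′(0)/3! = -14/3.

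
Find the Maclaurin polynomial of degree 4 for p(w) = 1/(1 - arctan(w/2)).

w^4/48 + w^3/12 + w^2/4 + w/2 + 1

Compose series: expand the inner function first, then feed it into the outer expansion.
p(0) = 1
p′(0) = 1/2
p′′(0) = 1/2
p′′′(0) = 1/2
p^(4)(0) = 1/2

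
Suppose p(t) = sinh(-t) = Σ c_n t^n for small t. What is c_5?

-1/120

p(0) = 0
p′(0) = -1
p′′(0) = 0
p′′′(0) = -1
p^(4)(0) = 0
p^(5)(0) = -1
Dividing each by k! gives the coefficients c_0, ..., c_5.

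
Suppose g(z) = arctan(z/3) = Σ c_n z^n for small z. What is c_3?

g(0) = 0
g′(0) = 1/3
g′′(0) = 0
g′′′(0) = -2/27
So c_3 = g′′′(0)/3! = -1/81.

-1/81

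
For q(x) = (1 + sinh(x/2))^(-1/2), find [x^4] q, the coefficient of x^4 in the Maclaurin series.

51/2048

Substitute the inner expansion into the outer series and collect powers.
[x^0] = 1;  [x^1] = -1/4;  [x^2] = 3/32;  [x^3] = -19/384;  [x^4] = 51/2048.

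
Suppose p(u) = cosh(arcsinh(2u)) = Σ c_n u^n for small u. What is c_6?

Substitute the inner expansion into the outer series and collect powers.
So c_6 = p^(6)(0)/6! = 4.

4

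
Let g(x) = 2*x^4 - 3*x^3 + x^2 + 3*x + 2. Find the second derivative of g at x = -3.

272

The coefficient of (x + 3)^2 in the expansion is 136, so g′′(-3) = 2! * (136) = 272.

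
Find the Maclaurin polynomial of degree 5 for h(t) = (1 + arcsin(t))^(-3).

-1049*t^5/40 + 17*t^4 - 21*t^3/2 + 6*t^2 - 3*t + 1

Substitute the inner expansion into the outer series and collect powers.
h(0) = 1
h′(0) = -3
h′′(0) = 12
h′′′(0) = -63
h^(4)(0) = 408
h^(5)(0) = -3147
The Taylor polynomial is Σ h^(k)(0)/k! · t^k.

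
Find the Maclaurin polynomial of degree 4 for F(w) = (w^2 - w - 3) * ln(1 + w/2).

Distribute the polynomial across the series and collect like powers.
F(0) = 0
F′(0) = -3/2
F′′(0) = -1/4
F′′′(0) = 3
F^(4)(0) = -23/8
The Taylor polynomial is Σ F^(k)(0)/k! · w^k.

-23*w^4/192 + w^3/2 - w^2/8 - 3*w/2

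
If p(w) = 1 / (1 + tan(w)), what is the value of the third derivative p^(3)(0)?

-8

Expand as Σ (-1)^k u^k with u equal to the inner function's series.
The coefficient of w^3 in the expansion is -4/3, so p′′′(0) = 3! * (-4/3) = -8.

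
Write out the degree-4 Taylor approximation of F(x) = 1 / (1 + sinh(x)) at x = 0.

Use the geometric series for the reciprocal, then substitute.
F(0) = 1
F′(0) = -1
F′′(0) = 2
F′′′(0) = -7
F^(4)(0) = 32
Dividing each by k! gives the coefficients c_0, ..., c_4.

4*x^4/3 - 7*x^3/6 + x^2 - x + 1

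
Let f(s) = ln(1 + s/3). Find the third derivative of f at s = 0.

The coefficient of s^3 in the expansion is 1/81, so f′′′(0) = 3! * (1/81) = 2/27.

2/27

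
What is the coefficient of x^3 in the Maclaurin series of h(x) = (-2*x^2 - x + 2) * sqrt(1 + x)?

Multiply each power in the prefactor through the base expansion.

-3/4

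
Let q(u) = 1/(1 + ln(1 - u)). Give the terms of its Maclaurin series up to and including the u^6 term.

3289*u^6/360 + 347*u^5/60 + 11*u^4/3 + 7*u^3/3 + 3*u^2/2 + u + 1

Substitute the inner expansion into the outer series and collect powers.
q(0) = 1
q′(0) = 1
q′′(0) = 3
q′′′(0) = 14
q^(4)(0) = 88
q^(5)(0) = 694
q^(6)(0) = 6578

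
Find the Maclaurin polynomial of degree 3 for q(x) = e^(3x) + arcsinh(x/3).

Combine the two series term by term.
[x^0] = 1;  [x^1] = 10/3;  [x^2] = 9/2;  [x^3] = 364/81.

364*x^3/81 + 9*x^2/2 + 10*x/3 + 1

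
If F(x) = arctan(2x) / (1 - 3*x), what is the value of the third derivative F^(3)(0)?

Expand 1/(denominator) as a geometric series and multiply by the numerator's series.
The coefficient of x^3 in the expansion is 46/3, so F′′′(0) = 3! * (46/3) = 92.

92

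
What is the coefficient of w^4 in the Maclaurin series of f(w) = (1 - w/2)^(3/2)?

f(0) = 1
f′(0) = -3/4
f′′(0) = 3/16
f′′′(0) = 3/64
f^(4)(0) = 9/256

3/2048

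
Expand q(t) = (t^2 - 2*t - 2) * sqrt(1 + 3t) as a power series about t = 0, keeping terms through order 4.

Shift and add copies of the series according to the polynomial's terms.
q(0) = -2
q′(0) = -5
q′′(0) = 1/2
q′′′(0) = 9/4
q^(4)(0) = 351/8

117*t^4/64 + 3*t^3/8 + t^2/4 - 5*t - 2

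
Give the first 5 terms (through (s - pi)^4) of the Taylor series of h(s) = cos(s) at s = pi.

-(s - pi)^4/24 + (s - pi)^2/2 - 1

Use the known series and substitute for the argument.
h(pi) = -1
h′(pi) = 0
h′′(pi) = 1
h′′′(pi) = 0
h^(4)(pi) = -1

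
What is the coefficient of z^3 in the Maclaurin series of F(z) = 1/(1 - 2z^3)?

2

F(0) = 1
F′(0) = 0
F′′(0) = 0
F′′′(0) = 12
So c_3 = F′′′(0)/3! = 2.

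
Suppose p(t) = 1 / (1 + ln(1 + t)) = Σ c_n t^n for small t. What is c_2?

Use the geometric series for the reciprocal, then substitute.
[t^0] = 1;  [t^1] = -1;  [t^2] = 3/2.

3/2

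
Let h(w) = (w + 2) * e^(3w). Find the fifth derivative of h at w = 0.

Shift and add copies of the series according to the polynomial's terms.
The coefficient of w^5 in the expansion is 297/40, so h^(5)(0) = 5! * (297/40) = 891.

891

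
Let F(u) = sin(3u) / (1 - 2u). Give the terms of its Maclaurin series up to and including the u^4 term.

15*u^4 + 15*u^3/2 + 6*u^2 + 3*u

Expand each factor separately, then convolve coefficients.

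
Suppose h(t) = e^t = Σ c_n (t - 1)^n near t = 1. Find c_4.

h(1) = e
h′(1) = e
h′′(1) = e
h′′′(1) = e
h^(4)(1) = e
So c_4 = h^(4)(1)/4! = e/24.

e/24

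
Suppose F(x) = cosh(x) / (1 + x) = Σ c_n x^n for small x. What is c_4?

37/24

Take the Cauchy product of the two expansions.
F(0) = 1
F′(0) = -1
F′′(0) = 3
F′′′(0) = -9
F^(4)(0) = 37
So c_4 = F^(4)(0)/4! = 37/24.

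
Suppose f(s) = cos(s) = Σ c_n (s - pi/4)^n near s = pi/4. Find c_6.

-sqrt(2)/1440

f(pi/4) = sqrt(2)/2
f′(pi/4) = -sqrt(2)/2
f′′(pi/4) = -sqrt(2)/2
f′′′(pi/4) = sqrt(2)/2
f^(4)(pi/4) = sqrt(2)/2
f^(5)(pi/4) = -sqrt(2)/2
f^(6)(pi/4) = -sqrt(2)/2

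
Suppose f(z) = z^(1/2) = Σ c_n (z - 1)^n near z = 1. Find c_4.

-5/128

[(z - 1)^0] = 1;  [(z - 1)^1] = 1/2;  [(z - 1)^2] = -1/8;  [(z - 1)^3] = 1/16;  [(z - 1)^4] = -5/128.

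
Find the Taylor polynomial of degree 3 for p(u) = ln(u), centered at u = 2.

Apply the Taylor formula c_k = f^(k)(a)/k!.
[(u - 2)^0] = ln(2);  [(u - 2)^1] = 1/2;  [(u - 2)^2] = -1/8;  [(u - 2)^3] = 1/24.

(u - 2)^3/24 - (u - 2)^2/8 + (u - 2)/2 + ln(2)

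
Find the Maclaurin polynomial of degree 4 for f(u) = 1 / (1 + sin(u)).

Write 1/(1+u) = 1 - u + u^2 - u^3 + ... and substitute the series for u.
f(0) = 1
f′(0) = -1
f′′(0) = 2
f′′′(0) = -5
f^(4)(0) = 16
Then c_k = f^(k)(0)/k! gives each Taylor coefficient.

2*u^4/3 - 5*u^3/6 + u^2 - u + 1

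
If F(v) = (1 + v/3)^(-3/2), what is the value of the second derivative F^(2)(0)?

From the series, [v^2] F = 5/24; multiply by 2! = 2 to get 5/12.

5/12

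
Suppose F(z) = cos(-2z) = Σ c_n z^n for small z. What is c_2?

-2

F(0) = 1
F′(0) = 0
F′′(0) = -4
So c_2 = F′′(0)/2! = -2.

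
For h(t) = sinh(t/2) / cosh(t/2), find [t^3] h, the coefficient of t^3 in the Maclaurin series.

Write the quotient as an unknown series and match coefficients against numerator = denominator · series.
[t^0] = 0;  [t^1] = 1/2;  [t^2] = 0;  [t^3] = -1/24.
So c_3 = h′′′(0)/3! = -1/24.

-1/24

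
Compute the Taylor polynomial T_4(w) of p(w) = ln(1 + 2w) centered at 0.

Differentiate repeatedly and evaluate at the center.
p(0) = 0
p′(0) = 2
p′′(0) = -4
p′′′(0) = 16
p^(4)(0) = -96
Then c_k = p^(k)(0)/k! gives each Taylor coefficient.

-4*w^4 + 8*w^3/3 - 2*w^2 + 2*w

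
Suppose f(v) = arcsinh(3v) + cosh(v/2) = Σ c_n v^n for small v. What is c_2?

1/8

Combine the two series term by term.
[v^0] = 1;  [v^1] = 3;  [v^2] = 1/8.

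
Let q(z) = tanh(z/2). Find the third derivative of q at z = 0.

Apply the Taylor formula c_k = f^(k)(a)/k!.
From the series, [z^3] q = -1/24; multiply by 3! = 6 to get -1/4.

-1/4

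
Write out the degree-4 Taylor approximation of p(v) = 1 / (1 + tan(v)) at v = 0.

Write 1/(1+u) = 1 - u + u^2 - u^3 + ... and substitute the series for u.
[v^0] = 1;  [v^1] = -1;  [v^2] = 1;  [v^3] = -4/3;  [v^4] = 5/3.

5*v^4/3 - 4*v^3/3 + v^2 - v + 1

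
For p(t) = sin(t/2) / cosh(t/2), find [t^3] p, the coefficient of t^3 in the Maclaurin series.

-1/12

Divide the numerator series by the denominator series (power-series long division).
[t^0] = 0;  [t^1] = 1/2;  [t^2] = 0;  [t^3] = -1/12.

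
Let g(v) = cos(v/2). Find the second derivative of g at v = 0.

Compute the successive derivatives at the expansion point and divide by k!.
From the series, [v^2] g = -1/8; multiply by 2! = 2 to get -1/4.

-1/4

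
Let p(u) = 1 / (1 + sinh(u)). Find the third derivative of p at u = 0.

Expand as Σ (-1)^k u^k with u equal to the inner function's series.
The coefficient of u^3 in the expansion is -7/6, so p′′′(0) = 3! * (-7/6) = -7.

-7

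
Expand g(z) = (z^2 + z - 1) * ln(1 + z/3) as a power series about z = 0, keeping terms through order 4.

-13*z^4/324 + 43*z^3/162 + 7*z^2/18 - z/3

Shift and add copies of the series according to the polynomial's terms.
g(0) = 0
g′(0) = -1/3
g′′(0) = 7/9
g′′′(0) = 43/27
g^(4)(0) = -26/27
The Taylor polynomial is Σ g^(k)(0)/k! · z^k.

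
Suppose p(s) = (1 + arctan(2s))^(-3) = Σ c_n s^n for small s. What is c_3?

-72

Substitute the inner expansion into the outer series and collect powers.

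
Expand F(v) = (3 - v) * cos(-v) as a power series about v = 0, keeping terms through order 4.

Distribute the polynomial across the series and collect like powers.
[v^0] = 3;  [v^1] = -1;  [v^2] = -3/2;  [v^3] = 1/2;  [v^4] = 1/8.

v^4/8 + v^3/2 - 3*v^2/2 - v + 3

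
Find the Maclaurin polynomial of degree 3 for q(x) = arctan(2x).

Apply the Taylor formula c_k = f^(k)(a)/k!.
q(0) = 0
q′(0) = 2
q′′(0) = 0
q′′′(0) = -16
Dividing each by k! gives the coefficients c_0, ..., c_3.

-8*x^3/3 + 2*x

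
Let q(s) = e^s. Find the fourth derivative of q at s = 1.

Apply the Taylor formula c_k = f^(k)(a)/k!.
The coefficient of (s - 1)^4 in the expansion is e/24, so q^(4)(1) = 4! * (e/24) = e.

e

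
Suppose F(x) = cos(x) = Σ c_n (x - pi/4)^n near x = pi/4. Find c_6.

F(pi/4) = sqrt(2)/2
F′(pi/4) = -sqrt(2)/2
F′′(pi/4) = -sqrt(2)/2
F′′′(pi/4) = sqrt(2)/2
F^(4)(pi/4) = sqrt(2)/2
F^(5)(pi/4) = -sqrt(2)/2
F^(6)(pi/4) = -sqrt(2)/2
The Taylor polynomial is Σ F^(k)(pi/4)/k! · (x - pi/4)^k.

-sqrt(2)/1440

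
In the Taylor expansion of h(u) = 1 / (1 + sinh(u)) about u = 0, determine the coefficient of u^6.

77/45

Expand as Σ (-1)^k u^k with u equal to the inner function's series.
[u^0] = 1;  [u^1] = -1;  [u^2] = 1;  [u^3] = -7/6;  [u^4] = 4/3;  [u^5] = -181/120;  [u^6] = 77/45.
So c_6 = h^(6)(0)/6! = 77/45.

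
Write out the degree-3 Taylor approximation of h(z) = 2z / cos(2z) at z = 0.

4*z^3 + 2*z

Divide the numerator series by the denominator series (power-series long division).
[z^0] = 0;  [z^1] = 2;  [z^2] = 0;  [z^3] = 4.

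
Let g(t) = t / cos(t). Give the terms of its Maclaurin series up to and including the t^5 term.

Write the quotient as an unknown series and match coefficients against numerator = denominator · series.
g(0) = 0
g′(0) = 1
g′′(0) = 0
g′′′(0) = 3
g^(4)(0) = 0
g^(5)(0) = 25

5*t^5/24 + t^3/2 + t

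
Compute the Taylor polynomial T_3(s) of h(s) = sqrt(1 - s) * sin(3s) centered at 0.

-39*s^3/8 - 3*s^2/2 + 3*s

Take the Cauchy product of the two expansions.
h(0) = 0
h′(0) = 3
h′′(0) = -3
h′′′(0) = -117/4
Then c_k = h^(k)(0)/k! gives each Taylor coefficient.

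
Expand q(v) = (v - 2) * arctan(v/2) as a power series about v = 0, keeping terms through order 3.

Multiply each power in the prefactor through the base expansion.
q(0) = 0
q′(0) = -1
q′′(0) = 1
q′′′(0) = 1/2

v^3/12 + v^2/2 - v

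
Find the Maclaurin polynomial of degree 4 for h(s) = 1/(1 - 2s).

16*s^4 + 8*s^3 + 4*s^2 + 2*s + 1

Apply the Taylor formula c_k = f^(k)(a)/k!.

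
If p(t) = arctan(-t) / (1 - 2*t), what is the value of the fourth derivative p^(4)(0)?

Use 1/(1 - r) = Σ r^k on the denominator, then take the Cauchy product.
From the series, [t^4] p = -22/3; multiply by 4! = 24 to get -176.

-176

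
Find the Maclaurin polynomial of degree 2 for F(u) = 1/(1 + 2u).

4*u^2 - 2*u + 1

Use the known series and substitute for the argument.
F(0) = 1
F′(0) = -2
F′′(0) = 8
Then c_k = F^(k)(0)/k! gives each Taylor coefficient.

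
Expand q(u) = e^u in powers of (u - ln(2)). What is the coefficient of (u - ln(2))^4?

1/12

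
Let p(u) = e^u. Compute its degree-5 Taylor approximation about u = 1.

Use the known series and substitute for the argument.
[(u - 1)^0] = e;  [(u - 1)^1] = e;  [(u - 1)^2] = e/2;  [(u - 1)^3] = e/6;  [(u - 1)^4] = e/24;  [(u - 1)^5] = e/120.

e*(u - 1)^5/120 + e*(u - 1)^4/24 + e*(u - 1)^3/6 + e*(u - 1)^2/2 + e*(u - 1) + e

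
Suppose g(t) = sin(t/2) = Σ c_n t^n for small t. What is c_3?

Compute the successive derivatives at the expansion point and divide by k!.
So c_3 = g′′′(0)/3! = -1/48.

-1/48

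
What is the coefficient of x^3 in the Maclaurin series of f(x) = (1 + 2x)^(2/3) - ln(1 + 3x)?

Add the two expansions coefficient-wise.
f(0) = 1
f′(0) = -5/3
f′′(0) = 73/9
f′′′(0) = -1394/27
Dividing each by k! gives the coefficients c_0, ..., c_3.

-697/81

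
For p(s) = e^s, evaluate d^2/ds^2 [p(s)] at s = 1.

The coefficient of (s - 1)^2 in the expansion is e/2, so p′′(1) = 2! * (e/2) = e.

e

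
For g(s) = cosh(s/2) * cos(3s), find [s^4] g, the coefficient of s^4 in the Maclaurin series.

1081/384

Write out both Maclaurin series and multiply, keeping only the needed powers.
So c_4 = g^(4)(0)/4! = 1081/384.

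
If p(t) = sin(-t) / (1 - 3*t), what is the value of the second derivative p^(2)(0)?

-6

Expand 1/(denominator) as a geometric series and multiply by the numerator's series.
From the series, [t^2] p = -3; multiply by 2! = 2 to get -6.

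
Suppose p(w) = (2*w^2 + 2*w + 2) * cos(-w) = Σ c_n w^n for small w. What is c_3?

-1

Shift and add copies of the series according to the polynomial's terms.
p(0) = 2
p′(0) = 2
p′′(0) = 2
p′′′(0) = -6
The Taylor polynomial is Σ p^(k)(0)/k! · w^k.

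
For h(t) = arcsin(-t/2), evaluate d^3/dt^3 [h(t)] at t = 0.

-1/8

Apply the Taylor formula c_k = f^(k)(a)/k!.
The coefficient of t^3 in the expansion is -1/48, so h′′′(0) = 3! * (-1/48) = -1/8.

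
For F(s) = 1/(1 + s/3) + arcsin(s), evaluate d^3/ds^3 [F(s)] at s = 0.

Expand each term separately and add.
From the series, [s^3] F = 7/54; multiply by 3! = 6 to get 7/9.

7/9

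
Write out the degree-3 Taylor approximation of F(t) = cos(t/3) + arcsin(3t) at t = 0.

9*t^3/2 - t^2/18 + 3*t + 1

Combine the two series term by term.
[t^0] = 1;  [t^1] = 3;  [t^2] = -1/18;  [t^3] = 9/2.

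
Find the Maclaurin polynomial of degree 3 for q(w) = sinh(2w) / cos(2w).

Write the quotient as an unknown series and match coefficients against numerator = denominator · series.
q(0) = 0
q′(0) = 2
q′′(0) = 0
q′′′(0) = 32
The Taylor polynomial is Σ q^(k)(0)/k! · w^k.

16*w^3/3 + 2*w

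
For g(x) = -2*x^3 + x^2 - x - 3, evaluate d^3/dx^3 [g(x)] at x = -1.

From the series, [(x + 1)^3] g = -2; multiply by 3! = 6 to get -12.

-12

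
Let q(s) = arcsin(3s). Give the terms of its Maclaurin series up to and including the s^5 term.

q(0) = 0
q′(0) = 3
q′′(0) = 0
q′′′(0) = 27
q^(4)(0) = 0
q^(5)(0) = 2187

729*s^5/40 + 9*s^3/2 + 3*s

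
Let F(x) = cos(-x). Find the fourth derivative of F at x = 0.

1

The coefficient of x^4 in the expansion is 1/24, so F^(4)(0) = 4! * (1/24) = 1.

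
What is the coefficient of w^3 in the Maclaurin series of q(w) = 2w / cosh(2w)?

Divide the numerator series by the denominator series (power-series long division).
q(0) = 0
q′(0) = 2
q′′(0) = 0
q′′′(0) = -24
Dividing each by k! gives the coefficients c_0, ..., c_3.

-4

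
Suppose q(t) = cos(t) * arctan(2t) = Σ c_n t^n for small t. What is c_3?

-11/3

Multiply the two series term by term and collect like powers.
q(0) = 0
q′(0) = 2
q′′(0) = 0
q′′′(0) = -22
Dividing each by k! gives the coefficients c_0, ..., c_3.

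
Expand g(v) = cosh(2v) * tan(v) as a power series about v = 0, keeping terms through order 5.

Take the Cauchy product of the two expansions.
g(0) = 0
g′(0) = 1
g′′(0) = 0
g′′′(0) = 14
g^(4)(0) = 0
g^(5)(0) = 176
Dividing each by k! gives the coefficients c_0, ..., c_5.

22*v^5/15 + 7*v^3/3 + v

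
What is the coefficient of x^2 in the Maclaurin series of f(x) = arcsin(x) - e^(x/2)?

-1/8

Combine the two series term by term.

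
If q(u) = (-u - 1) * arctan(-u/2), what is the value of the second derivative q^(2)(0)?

1

Multiply each power in the prefactor through the base expansion.
The coefficient of u^2 in the expansion is 1/2, so q′′(0) = 2! * (1/2) = 1.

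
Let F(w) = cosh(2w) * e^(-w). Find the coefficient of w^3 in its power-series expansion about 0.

Take the Cauchy product of the two expansions.
F(0) = 1
F′(0) = -1
F′′(0) = 5
F′′′(0) = -13

-13/6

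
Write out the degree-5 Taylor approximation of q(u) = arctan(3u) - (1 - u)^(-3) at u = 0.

138*u^5/5 - 15*u^4 - 19*u^3 - 6*u^2 - 1

Combine the two series term by term.
q(0) = -1
q′(0) = 0
q′′(0) = -12
q′′′(0) = -114
q^(4)(0) = -360
q^(5)(0) = 3312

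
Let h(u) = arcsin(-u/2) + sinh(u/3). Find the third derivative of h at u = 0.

-19/216

Expand each term separately and add.
The coefficient of u^3 in the expansion is -19/1296, so h′′′(0) = 3! * (-19/1296) = -19/216.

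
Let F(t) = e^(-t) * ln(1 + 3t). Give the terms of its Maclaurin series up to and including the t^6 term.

-2911*t^6/16 + 2969*t^5/40 - 32*t^4 + 15*t^3 - 15*t^2/2 + 3*t

Multiply the two series term by term and collect like powers.
F(0) = 0
F′(0) = 3
F′′(0) = -15
F′′′(0) = 90
F^(4)(0) = -768
F^(5)(0) = 8907
F^(6)(0) = -130995
The Taylor polynomial is Σ F^(k)(0)/k! · t^k.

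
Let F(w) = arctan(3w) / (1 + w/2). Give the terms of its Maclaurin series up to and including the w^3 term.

Take the Cauchy product of the two expansions.

-33*w^3/4 - 3*w^2/2 + 3*w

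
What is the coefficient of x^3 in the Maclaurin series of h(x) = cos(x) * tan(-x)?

Expand each factor separately, then convolve coefficients.

1/6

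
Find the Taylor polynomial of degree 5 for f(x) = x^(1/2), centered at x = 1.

f(1) = 1
f′(1) = 1/2
f′′(1) = -1/4
f′′′(1) = 3/8
f^(4)(1) = -15/16
f^(5)(1) = 105/32

7*(x - 1)^5/256 - 5*(x - 1)^4/128 + (x - 1)^3/16 - (x - 1)^2/8 + (x - 1)/2 + 1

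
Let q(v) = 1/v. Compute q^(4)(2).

The coefficient of (v - 2)^4 in the expansion is 1/32, so q^(4)(2) = 4! * (1/32) = 3/4.

3/4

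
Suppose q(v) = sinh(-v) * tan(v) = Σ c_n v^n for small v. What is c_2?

-1

Multiply the two series term by term and collect like powers.
q(0) = 0
q′(0) = 0
q′′(0) = -2
Then c_k = q^(k)(0)/k! gives each Taylor coefficient.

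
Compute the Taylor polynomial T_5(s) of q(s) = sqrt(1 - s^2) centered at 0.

q(0) = 1
q′(0) = 0
q′′(0) = -1
q′′′(0) = 0
q^(4)(0) = -3
q^(5)(0) = 0
Dividing each by k! gives the coefficients c_0, ..., c_5.

-s^4/8 - s^2/2 + 1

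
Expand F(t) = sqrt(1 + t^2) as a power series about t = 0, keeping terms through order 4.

-t^4/8 + t^2/2 + 1

Apply the Taylor formula c_k = f^(k)(a)/k!.
F(0) = 1
F′(0) = 0
F′′(0) = 1
F′′′(0) = 0
F^(4)(0) = -3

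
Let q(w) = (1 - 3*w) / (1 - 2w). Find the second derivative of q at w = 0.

-4

Multiply each power in the prefactor through the base expansion.
The coefficient of w^2 in the expansion is -2, so q′′(0) = 2! * (-2) = -4.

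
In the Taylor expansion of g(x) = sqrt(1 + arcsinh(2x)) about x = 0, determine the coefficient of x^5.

Compose series: expand the inner function first, then feed it into the outer expansion.
g(0) = 1
g′(0) = 1
g′′(0) = -1
g′′′(0) = -1
g^(4)(0) = 1
g^(5)(0) = 129
So c_5 = g^(5)(0)/5! = 43/40.

43/40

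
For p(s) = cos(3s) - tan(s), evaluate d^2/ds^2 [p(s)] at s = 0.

-9

Expand each term separately and add.
From the series, [s^2] p = -9/2; multiply by 2! = 2 to get -9.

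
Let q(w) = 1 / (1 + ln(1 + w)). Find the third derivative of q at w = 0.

-14

Write 1/(1+u) = 1 - u + u^2 - u^3 + ... and substitute the series for u.
The coefficient of w^3 in the expansion is -7/3, so q′′′(0) = 3! * (-7/3) = -14.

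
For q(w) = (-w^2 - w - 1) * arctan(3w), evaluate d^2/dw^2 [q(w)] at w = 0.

Multiply each power in the prefactor through the base expansion.
From the series, [w^2] q = -3; multiply by 2! = 2 to get -6.

-6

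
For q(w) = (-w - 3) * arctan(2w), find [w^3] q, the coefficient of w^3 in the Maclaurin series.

Multiply each power in the prefactor through the base expansion.
q(0) = 0
q′(0) = -6
q′′(0) = -4
q′′′(0) = 48

8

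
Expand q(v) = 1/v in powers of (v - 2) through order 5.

[(v - 2)^0] = 1/2;  [(v - 2)^1] = -1/4;  [(v - 2)^2] = 1/8;  [(v - 2)^3] = -1/16;  [(v - 2)^4] = 1/32;  [(v - 2)^5] = -1/64.

-(v - 2)^5/64 + (v - 2)^4/32 - (v - 2)^3/16 + (v - 2)^2/8 - (v - 2)/4 + 1/2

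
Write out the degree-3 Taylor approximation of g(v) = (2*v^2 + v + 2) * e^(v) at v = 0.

Distribute the polynomial across the series and collect like powers.
g(0) = 2
g′(0) = 3
g′′(0) = 8
g′′′(0) = 17

17*v^3/6 + 4*v^2 + 3*v + 2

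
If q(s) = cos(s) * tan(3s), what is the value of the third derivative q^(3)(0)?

Take the Cauchy product of the two expansions.
The coefficient of s^3 in the expansion is 15/2, so q′′′(0) = 3! * (15/2) = 45.

45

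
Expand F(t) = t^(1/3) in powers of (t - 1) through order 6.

-154*(t - 1)^6/6561 + 22*(t - 1)^5/729 - 10*(t - 1)^4/243 + 5*(t - 1)^3/81 - (t - 1)^2/9 + (t - 1)/3 + 1

Compute the successive derivatives at the expansion point and divide by k!.
F(1) = 1
F′(1) = 1/3
F′′(1) = -2/9
F′′′(1) = 10/27
F^(4)(1) = -80/81
F^(5)(1) = 880/243
F^(6)(1) = -12320/729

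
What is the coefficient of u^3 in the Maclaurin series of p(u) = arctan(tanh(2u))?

-16/3

Substitute the inner expansion into the outer series and collect powers.
So c_3 = p′′′(0)/3! = -16/3.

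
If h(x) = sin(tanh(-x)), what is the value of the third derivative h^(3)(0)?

Substitute the inner expansion into the outer series and collect powers.
The coefficient of x^3 in the expansion is 1/2, so h′′′(0) = 3! * (1/2) = 3.

3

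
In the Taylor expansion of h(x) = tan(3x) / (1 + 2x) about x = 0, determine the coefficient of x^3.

Write out both Maclaurin series and multiply, keeping only the needed powers.
h(0) = 0
h′(0) = 3
h′′(0) = -12
h′′′(0) = 126

21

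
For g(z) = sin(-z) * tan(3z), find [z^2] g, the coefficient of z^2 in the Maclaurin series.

Write out both Maclaurin series and multiply, keeping only the needed powers.
g(0) = 0
g′(0) = 0
g′′(0) = -6
So c_2 = g′′(0)/2! = -3.

-3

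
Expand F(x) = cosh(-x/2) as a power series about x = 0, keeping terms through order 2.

[x^0] = 1;  [x^1] = 0;  [x^2] = 1/8.

x^2/8 + 1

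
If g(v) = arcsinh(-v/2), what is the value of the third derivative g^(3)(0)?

From the series, [v^3] g = 1/48; multiply by 3! = 6 to get 1/8.

1/8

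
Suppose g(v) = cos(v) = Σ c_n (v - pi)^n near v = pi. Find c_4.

-1/24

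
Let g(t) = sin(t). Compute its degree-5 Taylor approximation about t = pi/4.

sqrt(2)*(t - pi/4)^5/240 + sqrt(2)*(t - pi/4)^4/48 - sqrt(2)*(t - pi/4)^3/12 - sqrt(2)*(t - pi/4)^2/4 + sqrt(2)*(t - pi/4)/2 + sqrt(2)/2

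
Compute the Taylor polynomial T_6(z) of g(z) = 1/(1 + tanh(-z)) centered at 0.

Plug the Maclaurin series of the inner function into that of the outer and collect terms.
g(0) = 1
g′(0) = 1
g′′(0) = 2
g′′′(0) = 4
g^(4)(0) = 8
g^(5)(0) = 16
g^(6)(0) = 32

2*z^6/45 + 2*z^5/15 + z^4/3 + 2*z^3/3 + z^2 + z + 1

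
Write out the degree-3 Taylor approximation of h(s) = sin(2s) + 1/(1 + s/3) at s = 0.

-37*s^3/27 + s^2/9 + 5*s/3 + 1

Add the two expansions coefficient-wise.
h(0) = 1
h′(0) = 5/3
h′′(0) = 2/9
h′′′(0) = -74/9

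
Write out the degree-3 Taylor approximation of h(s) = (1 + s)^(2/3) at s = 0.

h(0) = 1
h′(0) = 2/3
h′′(0) = -2/9
h′′′(0) = 8/27
Then c_k = h^(k)(0)/k! gives each Taylor coefficient.

4*s^3/81 - s^2/9 + 2*s/3 + 1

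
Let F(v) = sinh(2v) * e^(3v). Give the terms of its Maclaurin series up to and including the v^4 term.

Multiply the two series term by term and collect like powers.
F(0) = 0
F′(0) = 2
F′′(0) = 12
F′′′(0) = 62
F^(4)(0) = 312

13*v^4 + 31*v^3/3 + 6*v^2 + 2*v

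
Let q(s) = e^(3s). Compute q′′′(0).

27

Differentiate repeatedly and evaluate at the center.
The coefficient of s^3 in the expansion is 9/2, so q′′′(0) = 3! * (9/2) = 27.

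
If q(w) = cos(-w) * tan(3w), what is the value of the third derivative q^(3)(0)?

Expand each factor separately, then convolve coefficients.
The coefficient of w^3 in the expansion is 15/2, so q′′′(0) = 3! * (15/2) = 45.

45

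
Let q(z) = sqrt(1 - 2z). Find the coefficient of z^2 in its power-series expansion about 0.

-1/2

q(0) = 1
q′(0) = -1
q′′(0) = -1
The Taylor polynomial is Σ q^(k)(0)/k! · z^k.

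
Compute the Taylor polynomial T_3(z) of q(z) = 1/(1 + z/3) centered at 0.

[z^0] = 1;  [z^1] = -1/3;  [z^2] = 1/9;  [z^3] = -1/27.

-z^3/27 + z^2/9 - z/3 + 1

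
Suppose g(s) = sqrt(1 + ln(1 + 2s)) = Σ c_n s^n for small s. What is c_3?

17/6

Let u equal the inner series; expand the outer function in u and truncate.
So c_3 = g′′′(0)/3! = 17/6.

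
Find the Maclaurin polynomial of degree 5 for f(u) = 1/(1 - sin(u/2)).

Substitute the inner expansion into the outer series and collect powers.
f(0) = 1
f′(0) = 1/2
f′′(0) = 1/2
f′′′(0) = 5/8
f^(4)(0) = 1
f^(5)(0) = 61/32

61*u^5/3840 + u^4/24 + 5*u^3/48 + u^2/4 + u/2 + 1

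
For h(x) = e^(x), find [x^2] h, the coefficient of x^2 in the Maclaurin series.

1/2

h(0) = 1
h′(0) = 1
h′′(0) = 1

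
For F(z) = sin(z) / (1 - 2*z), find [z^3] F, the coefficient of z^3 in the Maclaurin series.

Multiply the numerator's expansion by the denominator's geometric series.
[z^0] = 0;  [z^1] = 1;  [z^2] = 2;  [z^3] = 23/6.

23/6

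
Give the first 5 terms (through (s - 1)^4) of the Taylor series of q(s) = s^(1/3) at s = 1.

q(1) = 1
q′(1) = 1/3
q′′(1) = -2/9
q′′′(1) = 10/27
q^(4)(1) = -80/81

-10*(s - 1)^4/243 + 5*(s - 1)^3/81 - (s - 1)^2/9 + (s - 1)/3 + 1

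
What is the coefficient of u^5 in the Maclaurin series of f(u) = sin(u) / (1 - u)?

Write out both Maclaurin series and multiply, keeping only the needed powers.
f(0) = 0
f′(0) = 1
f′′(0) = 2
f′′′(0) = 5
f^(4)(0) = 20
f^(5)(0) = 101

101/120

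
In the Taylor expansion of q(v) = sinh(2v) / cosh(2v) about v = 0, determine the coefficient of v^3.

Invert the denominator's series and multiply.
[v^0] = 0;  [v^1] = 2;  [v^2] = 0;  [v^3] = -8/3.
So c_3 = q′′′(0)/3! = -8/3.

-8/3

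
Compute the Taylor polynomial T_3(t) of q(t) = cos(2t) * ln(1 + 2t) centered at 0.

Write out both Maclaurin series and multiply, keeping only the needed powers.
[t^0] = 0;  [t^1] = 2;  [t^2] = -2;  [t^3] = -4/3.

-4*t^3/3 - 2*t^2 + 2*t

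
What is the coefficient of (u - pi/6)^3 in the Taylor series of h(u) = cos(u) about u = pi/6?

1/12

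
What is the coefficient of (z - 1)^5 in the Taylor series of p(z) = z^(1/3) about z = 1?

22/729

p(1) = 1
p′(1) = 1/3
p′′(1) = -2/9
p′′′(1) = 10/27
p^(4)(1) = -80/81
p^(5)(1) = 880/243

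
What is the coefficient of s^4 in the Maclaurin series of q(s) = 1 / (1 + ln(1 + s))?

11/3

Expand as Σ (-1)^k u^k with u equal to the inner function's series.
[s^0] = 1;  [s^1] = -1;  [s^2] = 3/2;  [s^3] = -7/3;  [s^4] = 11/3.
So c_4 = q^(4)(0)/4! = 11/3.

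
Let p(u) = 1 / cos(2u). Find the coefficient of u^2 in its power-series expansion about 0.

2

Write the quotient as an unknown series and match coefficients against numerator = denominator · series.
p(0) = 1
p′(0) = 0
p′′(0) = 4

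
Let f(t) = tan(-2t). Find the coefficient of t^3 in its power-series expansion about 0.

f(0) = 0
f′(0) = -2
f′′(0) = 0
f′′′(0) = -16
Then c_k = f^(k)(0)/k! gives each Taylor coefficient.

-8/3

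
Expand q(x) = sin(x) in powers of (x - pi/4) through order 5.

q(pi/4) = sqrt(2)/2
q′(pi/4) = sqrt(2)/2
q′′(pi/4) = -sqrt(2)/2
q′′′(pi/4) = -sqrt(2)/2
q^(4)(pi/4) = sqrt(2)/2
q^(5)(pi/4) = sqrt(2)/2

sqrt(2)*(x - pi/4)^5/240 + sqrt(2)*(x - pi/4)^4/48 - sqrt(2)*(x - pi/4)^3/12 - sqrt(2)*(x - pi/4)^2/4 + sqrt(2)*(x - pi/4)/2 + sqrt(2)/2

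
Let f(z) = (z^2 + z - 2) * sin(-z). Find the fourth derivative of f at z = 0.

4

Multiply each power in the prefactor through the base expansion.
The coefficient of z^4 in the expansion is 1/6, so f^(4)(0) = 4! * (1/6) = 4.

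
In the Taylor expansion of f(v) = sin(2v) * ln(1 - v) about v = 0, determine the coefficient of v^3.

Take the Cauchy product of the two expansions.
f(0) = 0
f′(0) = 0
f′′(0) = -4
f′′′(0) = -6
Then c_k = f^(k)(0)/k! gives each Taylor coefficient.

-1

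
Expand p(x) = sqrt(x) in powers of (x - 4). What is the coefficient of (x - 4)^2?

p(4) = 2
p′(4) = 1/4
p′′(4) = -1/32
Dividing each by k! gives the coefficients c_0, ..., c_2.

-1/64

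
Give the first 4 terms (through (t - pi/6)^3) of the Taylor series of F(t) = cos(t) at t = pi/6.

(t - pi/6)^3/12 - sqrt(3)*(t - pi/6)^2/4 - (t - pi/6)/2 + sqrt(3)/2

Differentiate repeatedly and evaluate at the center.
F(pi/6) = sqrt(3)/2
F′(pi/6) = -1/2
F′′(pi/6) = -sqrt(3)/2
F′′′(pi/6) = 1/2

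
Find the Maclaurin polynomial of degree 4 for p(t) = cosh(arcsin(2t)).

Plug the Maclaurin series of the inner function into that of the outer and collect terms.

10*t^4/3 + 2*t^2 + 1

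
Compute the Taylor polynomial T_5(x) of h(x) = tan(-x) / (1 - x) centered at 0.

Write out both Maclaurin series and multiply, keeping only the needed powers.
[x^0] = 0;  [x^1] = -1;  [x^2] = -1;  [x^3] = -4/3;  [x^4] = -4/3;  [x^5] = -22/15.

-22*x^5/15 - 4*x^4/3 - 4*x^3/3 - x^2 - x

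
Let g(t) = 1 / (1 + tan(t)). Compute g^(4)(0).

Use the geometric series for the reciprocal, then substitute.
The coefficient of t^4 in the expansion is 5/3, so g^(4)(0) = 4! * (5/3) = 40.

40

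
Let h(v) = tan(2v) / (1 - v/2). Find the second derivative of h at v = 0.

Multiply the two series term by term and collect like powers.
From the series, [v^2] h = 1; multiply by 2! = 2 to get 2.

2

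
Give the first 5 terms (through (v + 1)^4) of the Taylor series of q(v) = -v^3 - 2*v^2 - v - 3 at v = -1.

-(v + 1)^3 + (v + 1)^2 - 3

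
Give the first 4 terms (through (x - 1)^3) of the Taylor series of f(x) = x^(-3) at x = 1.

[(x - 1)^0] = 1;  [(x - 1)^1] = -3;  [(x - 1)^2] = 6;  [(x - 1)^3] = -10.

-10*(x - 1)^3 + 6*(x - 1)^2 - 3*(x - 1) + 1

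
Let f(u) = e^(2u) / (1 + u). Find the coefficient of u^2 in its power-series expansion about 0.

1

Multiply the two series term by term and collect like powers.
f(0) = 1
f′(0) = 1
f′′(0) = 2
Dividing each by k! gives the coefficients c_0, ..., c_2.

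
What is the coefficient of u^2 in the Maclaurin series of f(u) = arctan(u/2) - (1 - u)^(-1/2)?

-3/8

Add the two expansions coefficient-wise.
f(0) = -1
f′(0) = 0
f′′(0) = -3/4
So c_2 = f′′(0)/2! = -3/8.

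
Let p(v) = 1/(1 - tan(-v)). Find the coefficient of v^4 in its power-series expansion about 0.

Let u equal the inner series; expand the outer function in u and truncate.
[v^0] = 1;  [v^1] = -1;  [v^2] = 1;  [v^3] = -4/3;  [v^4] = 5/3.
So c_4 = p^(4)(0)/4! = 5/3.

5/3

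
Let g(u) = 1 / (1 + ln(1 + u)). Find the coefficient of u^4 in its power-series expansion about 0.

Expand as Σ (-1)^k u^k with u equal to the inner function's series.
[u^0] = 1;  [u^1] = -1;  [u^2] = 3/2;  [u^3] = -7/3;  [u^4] = 11/3.

11/3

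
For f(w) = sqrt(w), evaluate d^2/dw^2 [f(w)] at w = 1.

-1/4

Apply the Taylor formula c_k = f^(k)(a)/k!.
The coefficient of (w - 1)^2 in the expansion is -1/8, so f′′(1) = 2! * (-1/8) = -1/4.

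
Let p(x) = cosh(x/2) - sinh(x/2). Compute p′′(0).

1/4

Add the two expansions coefficient-wise.
The coefficient of x^2 in the expansion is 1/8, so p′′(0) = 2! * (1/8) = 1/4.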